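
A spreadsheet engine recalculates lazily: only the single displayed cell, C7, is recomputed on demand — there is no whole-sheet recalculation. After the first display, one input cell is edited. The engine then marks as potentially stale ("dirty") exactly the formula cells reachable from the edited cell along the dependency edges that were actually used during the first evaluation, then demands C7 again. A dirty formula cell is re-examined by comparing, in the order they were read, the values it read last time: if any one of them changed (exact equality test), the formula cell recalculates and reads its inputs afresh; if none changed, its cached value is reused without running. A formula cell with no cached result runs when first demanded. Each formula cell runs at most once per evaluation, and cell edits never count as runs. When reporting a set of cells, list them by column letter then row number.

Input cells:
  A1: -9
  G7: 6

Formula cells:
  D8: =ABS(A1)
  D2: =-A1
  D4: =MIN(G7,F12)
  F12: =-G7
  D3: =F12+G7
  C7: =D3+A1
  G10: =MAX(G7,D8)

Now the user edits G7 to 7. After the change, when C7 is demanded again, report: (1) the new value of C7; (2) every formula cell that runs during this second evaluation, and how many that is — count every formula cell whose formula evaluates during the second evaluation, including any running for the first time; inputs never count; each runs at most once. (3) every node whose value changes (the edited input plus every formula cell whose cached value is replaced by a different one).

New value of C7: -9.
Formula cells that run: D3, F12 — 2 in total.
Values that change: F12, G7.
Key observation: the change is absorbed at D3 — it re-runs but produces the same value, and the output's value is unchanged.

First evaluation (everything demanded from the output):
  F12 = -(6) = -6
  D3 = -6 + 6 = 0
  C7 = 0 + -9 = -9

Propagation after the edit:
  F12: runs — G7 6->7; result -7.
  D3: runs — F12 -6->-7; G7 6->7; result 0 (same value as before).
  C7: checked — values it read are unchanged (D3 unchanged, A1 unchanged); reused cached -9 without running.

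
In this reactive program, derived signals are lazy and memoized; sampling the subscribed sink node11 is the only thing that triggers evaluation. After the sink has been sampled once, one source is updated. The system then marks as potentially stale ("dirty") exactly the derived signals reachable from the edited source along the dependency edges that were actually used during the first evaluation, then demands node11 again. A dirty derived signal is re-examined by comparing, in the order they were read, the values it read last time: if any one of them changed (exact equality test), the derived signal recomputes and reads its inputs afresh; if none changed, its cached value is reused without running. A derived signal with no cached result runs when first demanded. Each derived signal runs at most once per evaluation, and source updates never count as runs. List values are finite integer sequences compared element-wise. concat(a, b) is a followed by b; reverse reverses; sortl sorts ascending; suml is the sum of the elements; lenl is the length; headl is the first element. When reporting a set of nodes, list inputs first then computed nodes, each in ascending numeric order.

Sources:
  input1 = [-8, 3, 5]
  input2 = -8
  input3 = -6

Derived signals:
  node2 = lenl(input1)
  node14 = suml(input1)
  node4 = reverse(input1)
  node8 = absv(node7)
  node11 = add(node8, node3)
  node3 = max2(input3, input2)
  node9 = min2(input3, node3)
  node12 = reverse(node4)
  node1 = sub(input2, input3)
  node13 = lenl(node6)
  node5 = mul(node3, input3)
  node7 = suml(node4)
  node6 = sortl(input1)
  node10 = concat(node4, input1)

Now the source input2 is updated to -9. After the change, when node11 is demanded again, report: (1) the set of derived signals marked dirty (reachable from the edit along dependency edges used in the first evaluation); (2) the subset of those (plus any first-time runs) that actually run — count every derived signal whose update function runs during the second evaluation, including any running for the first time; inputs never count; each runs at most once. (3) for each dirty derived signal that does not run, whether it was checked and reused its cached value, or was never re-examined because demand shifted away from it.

First demand of the output computes:
  node3 = max2(-6, -8) = -6
  node4 = reverse([-8, 3, 5]) = [5, 3, -8]
  node7 = suml([5, 3, -8]) = 0
  node8 = absv(0) = 0
  node11 = add(0, -6) = -6

After the edit, cleaning proceeds:
  node3: a read changed (input2 -8->-9) — executes, giving -6 — identical to its old value.
  node11: dirty, but its reads are unchanged (node8 unchanged, node3 unchanged); cached -6 stands.

Note the absorption at node3: it re-runs yet its value is the same, leaving the output's value untouched.

The edit dirties: node3, node11.
1 derived signals run: node3.
Cache hits after checking: node11.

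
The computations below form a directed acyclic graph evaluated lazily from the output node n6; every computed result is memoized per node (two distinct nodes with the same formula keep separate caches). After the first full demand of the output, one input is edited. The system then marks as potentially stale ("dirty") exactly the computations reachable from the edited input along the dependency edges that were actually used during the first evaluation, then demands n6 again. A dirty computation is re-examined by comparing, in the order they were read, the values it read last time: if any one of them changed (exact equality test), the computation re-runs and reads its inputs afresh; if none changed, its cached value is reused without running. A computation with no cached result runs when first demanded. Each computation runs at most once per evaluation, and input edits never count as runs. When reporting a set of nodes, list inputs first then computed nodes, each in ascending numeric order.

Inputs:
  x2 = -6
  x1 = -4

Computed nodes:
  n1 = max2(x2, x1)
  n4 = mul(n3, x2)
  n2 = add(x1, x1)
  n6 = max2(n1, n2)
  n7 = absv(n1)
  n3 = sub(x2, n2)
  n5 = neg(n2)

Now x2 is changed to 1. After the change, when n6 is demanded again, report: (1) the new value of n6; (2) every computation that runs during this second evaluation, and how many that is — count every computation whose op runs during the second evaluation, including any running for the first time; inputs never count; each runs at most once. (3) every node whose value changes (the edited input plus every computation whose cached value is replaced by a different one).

Demanding n6 again yields 1.
2 computations run: n1, n6.
The nodes whose values change: x2, n1, n6.

First demand of the output computes:
  n1 = max2(-6, -4) = -4
  n2 = add(-4, -4) = -8
  n6 = max2(-4, -8) = -4

After the edit, cleaning proceeds:
  n1: a read changed (x2 -6->1) — executes, giving 1.
  n6: a read changed (n1 -4->1) — executes, giving 1.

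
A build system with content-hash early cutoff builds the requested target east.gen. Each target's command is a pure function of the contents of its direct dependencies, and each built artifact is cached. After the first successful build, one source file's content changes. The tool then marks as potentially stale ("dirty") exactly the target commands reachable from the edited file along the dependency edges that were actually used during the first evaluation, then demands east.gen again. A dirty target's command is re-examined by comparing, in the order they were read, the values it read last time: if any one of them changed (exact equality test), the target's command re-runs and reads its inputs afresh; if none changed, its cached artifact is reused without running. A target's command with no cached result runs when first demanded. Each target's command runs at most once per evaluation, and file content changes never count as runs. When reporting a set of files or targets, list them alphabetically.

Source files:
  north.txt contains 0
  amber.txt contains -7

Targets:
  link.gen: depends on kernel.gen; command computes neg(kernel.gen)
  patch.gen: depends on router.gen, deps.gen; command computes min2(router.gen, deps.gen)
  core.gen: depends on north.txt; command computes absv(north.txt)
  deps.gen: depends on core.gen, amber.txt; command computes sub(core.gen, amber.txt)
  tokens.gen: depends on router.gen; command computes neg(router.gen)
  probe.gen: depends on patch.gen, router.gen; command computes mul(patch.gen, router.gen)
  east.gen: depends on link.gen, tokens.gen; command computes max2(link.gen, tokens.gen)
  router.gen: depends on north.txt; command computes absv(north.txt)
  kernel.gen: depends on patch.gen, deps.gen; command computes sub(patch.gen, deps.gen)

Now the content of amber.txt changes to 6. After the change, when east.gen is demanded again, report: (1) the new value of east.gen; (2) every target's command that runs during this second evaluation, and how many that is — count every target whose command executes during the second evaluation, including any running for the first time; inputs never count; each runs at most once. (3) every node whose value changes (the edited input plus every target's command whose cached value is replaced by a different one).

New value of east.gen: 0.
Target commands that run: deps.gen, east.gen, kernel.gen, link.gen, patch.gen — 5 in total.
Values that change: amber.txt, deps.gen, east.gen, kernel.gen, link.gen, patch.gen.

First evaluation (everything demanded from the output):
  core.gen = absv(0) = 0
  deps.gen = sub(0, -7) = 7
  router.gen = absv(0) = 0
  patch.gen = min2(0, 7) = 0
  kernel.gen = sub(0, 7) = -7
  link.gen = neg(-7) = 7
  tokens.gen = neg(0) = 0
  east.gen = max2(7, 0) = 7

Propagation after the edit:
  deps.gen: runs — amber.txt -7->6; result -6.
  patch.gen: runs — deps.gen 7->-6; result -6.
  kernel.gen: runs — patch.gen 0->-6; deps.gen 7->-6; result 0.
  link.gen: runs — kernel.gen -7->0; result 0.
  east.gen: runs — link.gen 7->0; result 0.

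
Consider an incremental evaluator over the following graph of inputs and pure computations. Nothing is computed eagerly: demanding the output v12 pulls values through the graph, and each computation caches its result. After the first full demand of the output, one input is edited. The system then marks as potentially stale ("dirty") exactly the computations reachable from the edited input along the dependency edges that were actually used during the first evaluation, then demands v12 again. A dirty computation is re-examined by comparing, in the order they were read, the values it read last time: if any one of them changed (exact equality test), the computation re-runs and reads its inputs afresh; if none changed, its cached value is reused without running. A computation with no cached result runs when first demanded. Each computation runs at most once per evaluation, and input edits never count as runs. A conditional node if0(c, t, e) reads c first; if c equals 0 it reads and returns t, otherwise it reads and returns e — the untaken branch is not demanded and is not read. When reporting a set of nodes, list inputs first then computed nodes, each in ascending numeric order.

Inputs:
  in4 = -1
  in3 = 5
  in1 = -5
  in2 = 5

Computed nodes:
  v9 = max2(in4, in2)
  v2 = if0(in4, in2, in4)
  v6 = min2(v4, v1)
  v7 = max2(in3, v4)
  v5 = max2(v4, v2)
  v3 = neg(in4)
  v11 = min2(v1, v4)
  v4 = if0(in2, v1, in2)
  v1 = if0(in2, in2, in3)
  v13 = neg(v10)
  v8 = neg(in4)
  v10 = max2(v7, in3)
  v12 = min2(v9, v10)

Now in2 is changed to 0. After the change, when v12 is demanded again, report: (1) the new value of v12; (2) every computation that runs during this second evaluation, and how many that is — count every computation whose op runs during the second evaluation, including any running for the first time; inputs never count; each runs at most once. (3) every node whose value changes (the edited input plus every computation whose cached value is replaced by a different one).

v12 now evaluates to 0.
Run set: v1, v4, v7, v9, v12 (5 run).
Changed values: in2, v4, v9, v12.
The important point: the flipped condition pulls in fresh nodes; v1 runs for the first time.

Initial pass — values computed on the first demand:
  v4 = if0(in2=5 -> else branch in2) = 5
  v7 = max2(5, 5) = 5
  v9 = max2(-1, 5) = 5
  v10 = max2(5, 5) = 5
  v12 = min2(5, 5) = 5

Second demand — change propagation:
  v1: newly demanded (no cache) — executes and yields 0.
  v4: re-runs because in2 5->0; in2 5->0; new result 0.
  v7: re-runs because v4 5->0; new result 5 (unchanged).
  v9: re-runs because in2 5->0; new result 0.
  v10: re-examined; everything it read last time is the same (v7 unchanged, in3 unchanged) — cache 5 kept, no run.
  v12: re-runs because v9 5->0; new result 0.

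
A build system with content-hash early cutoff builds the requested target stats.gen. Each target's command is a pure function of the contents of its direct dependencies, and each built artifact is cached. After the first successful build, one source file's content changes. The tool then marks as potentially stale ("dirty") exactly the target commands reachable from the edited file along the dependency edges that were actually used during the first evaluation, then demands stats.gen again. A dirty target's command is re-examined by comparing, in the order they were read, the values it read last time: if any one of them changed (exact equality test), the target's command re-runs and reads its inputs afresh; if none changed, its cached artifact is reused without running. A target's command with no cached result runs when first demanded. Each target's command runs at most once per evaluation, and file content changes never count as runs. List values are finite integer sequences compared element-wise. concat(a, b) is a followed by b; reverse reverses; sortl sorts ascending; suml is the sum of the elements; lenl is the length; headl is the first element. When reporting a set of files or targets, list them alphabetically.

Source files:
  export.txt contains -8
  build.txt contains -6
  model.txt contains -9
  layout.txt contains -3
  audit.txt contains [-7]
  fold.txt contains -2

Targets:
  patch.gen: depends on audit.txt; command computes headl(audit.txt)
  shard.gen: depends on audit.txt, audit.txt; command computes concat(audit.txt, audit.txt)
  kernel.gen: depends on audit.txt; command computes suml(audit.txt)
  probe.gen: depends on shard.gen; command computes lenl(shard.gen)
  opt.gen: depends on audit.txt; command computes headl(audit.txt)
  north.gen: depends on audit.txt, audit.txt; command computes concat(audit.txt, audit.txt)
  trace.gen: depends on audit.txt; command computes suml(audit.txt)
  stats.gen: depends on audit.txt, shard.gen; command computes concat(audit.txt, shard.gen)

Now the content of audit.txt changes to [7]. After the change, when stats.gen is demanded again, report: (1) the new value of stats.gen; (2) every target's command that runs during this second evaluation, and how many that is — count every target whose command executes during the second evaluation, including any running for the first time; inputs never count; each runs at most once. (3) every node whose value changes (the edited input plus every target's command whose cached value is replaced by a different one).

First evaluation (everything demanded from the output):
  shard.gen = concat([-7], [-7]) = [-7, -7]
  stats.gen = concat([-7], [-7, -7]) = [-7, -7, -7]

Propagation after the edit:
  shard.gen: runs — audit.txt [-7]->[7]; audit.txt [-7]->[7]; result [7, 7].
  stats.gen: runs — audit.txt [-7]->[7]; shard.gen [-7, -7]->[7, 7]; result [7, 7, 7].

New value of stats.gen: [7, 7, 7].
Target commands that run: shard.gen, stats.gen — 2 in total.
Values that change: audit.txt, shard.gen, stats.gen.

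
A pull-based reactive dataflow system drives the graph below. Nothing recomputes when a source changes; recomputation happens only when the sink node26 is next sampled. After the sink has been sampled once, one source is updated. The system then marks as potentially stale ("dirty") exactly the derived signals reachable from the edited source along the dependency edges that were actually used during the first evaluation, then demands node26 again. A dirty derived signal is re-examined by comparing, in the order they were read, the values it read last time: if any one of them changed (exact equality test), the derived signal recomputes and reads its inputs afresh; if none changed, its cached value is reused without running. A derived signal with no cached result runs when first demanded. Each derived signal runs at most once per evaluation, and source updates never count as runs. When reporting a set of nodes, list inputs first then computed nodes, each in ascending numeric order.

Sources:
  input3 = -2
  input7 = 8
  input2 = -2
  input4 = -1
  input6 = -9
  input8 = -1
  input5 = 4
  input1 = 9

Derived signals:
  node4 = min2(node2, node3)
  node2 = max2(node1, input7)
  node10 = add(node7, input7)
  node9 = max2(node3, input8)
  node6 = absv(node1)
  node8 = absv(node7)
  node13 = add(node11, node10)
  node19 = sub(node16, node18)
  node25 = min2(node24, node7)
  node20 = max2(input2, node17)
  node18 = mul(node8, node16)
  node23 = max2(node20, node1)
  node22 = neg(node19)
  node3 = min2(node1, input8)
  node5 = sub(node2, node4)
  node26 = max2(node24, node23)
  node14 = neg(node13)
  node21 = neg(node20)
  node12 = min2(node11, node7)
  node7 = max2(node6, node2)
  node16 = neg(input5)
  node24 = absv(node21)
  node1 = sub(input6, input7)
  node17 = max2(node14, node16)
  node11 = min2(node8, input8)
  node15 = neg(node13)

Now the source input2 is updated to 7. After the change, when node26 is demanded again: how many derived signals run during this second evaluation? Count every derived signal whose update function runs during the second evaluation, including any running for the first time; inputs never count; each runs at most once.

First evaluation (everything demanded from the output):
  node1 = sub(-9, 8) = -17
  node2 = max2(-17, 8) = 8
  node6 = absv(-17) = 17
  node7 = max2(17, 8) = 17
  node8 = absv(17) = 17
  node10 = add(17, 8) = 25
  node11 = min2(17, -1) = -1
  node13 = add(-1, 25) = 24
  node14 = neg(24) = -24
  node16 = neg(4) = -4
  node17 = max2(-24, -4) = -4
  node20 = max2(-2, -4) = -2
  node21 = neg(-2) = 2
  node23 = max2(-2, -17) = -2
  node24 = absv(2) = 2
  node26 = max2(2, -2) = 2

Propagation after the edit:
  node20: runs — input2 -2->7; result 7.
  node21: runs — node20 -2->7; result -7.
  node23: runs — node20 -2->7; result 7.
  node24: runs — node21 2->-7; result 7.
  node26: runs — node24 2->7; node23 -2->7; result 7.

Derived signals that run: node20, node21, node23, node24, node26 — 5 in total.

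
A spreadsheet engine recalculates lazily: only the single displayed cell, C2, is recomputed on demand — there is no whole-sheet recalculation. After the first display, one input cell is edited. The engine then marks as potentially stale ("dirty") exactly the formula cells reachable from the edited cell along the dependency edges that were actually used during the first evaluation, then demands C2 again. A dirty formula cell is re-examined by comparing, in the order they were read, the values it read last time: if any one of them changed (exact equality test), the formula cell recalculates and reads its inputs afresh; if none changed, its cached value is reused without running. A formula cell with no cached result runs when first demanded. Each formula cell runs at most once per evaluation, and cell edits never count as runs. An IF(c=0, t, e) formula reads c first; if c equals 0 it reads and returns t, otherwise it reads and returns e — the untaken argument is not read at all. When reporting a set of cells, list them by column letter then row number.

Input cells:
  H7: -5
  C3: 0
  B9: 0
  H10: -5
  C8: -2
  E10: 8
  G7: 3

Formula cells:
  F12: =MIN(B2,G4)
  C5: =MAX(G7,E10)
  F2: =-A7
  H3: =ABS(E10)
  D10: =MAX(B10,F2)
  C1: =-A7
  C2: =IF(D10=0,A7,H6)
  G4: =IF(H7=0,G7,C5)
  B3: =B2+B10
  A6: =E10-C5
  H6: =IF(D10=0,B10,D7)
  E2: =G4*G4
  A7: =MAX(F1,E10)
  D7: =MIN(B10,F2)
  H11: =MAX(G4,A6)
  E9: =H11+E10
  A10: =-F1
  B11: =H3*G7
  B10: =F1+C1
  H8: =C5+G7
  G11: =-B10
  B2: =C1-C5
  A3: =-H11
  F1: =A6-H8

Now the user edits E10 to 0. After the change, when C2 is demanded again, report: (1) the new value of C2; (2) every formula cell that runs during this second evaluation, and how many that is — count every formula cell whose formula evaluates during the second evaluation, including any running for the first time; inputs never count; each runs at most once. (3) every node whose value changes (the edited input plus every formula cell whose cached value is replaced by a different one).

First evaluation (everything demanded from the output):
  C5 = MAX(3, 8) = 8
  A6 = 8 - 8 = 0
  H8 = 8 + 3 = 11
  F1 = 0 - 11 = -11
  A7 = MAX(-11, 8) = 8
  C1 = -(8) = -8
  B10 = -11 + -8 = -19
  F2 = -(8) = -8
  D7 = MIN(-19, -8) = -19
  D10 = MAX(-19, -8) = -8
  H6 = IF(D10=0: D10=-8 -> else branch D7) = -19
  C2 = IF(D10=0: D10=-8 -> else branch H6) = -19

Propagation after the edit:
  C5: runs — E10 8->0; result 3.
  A6: runs — E10 8->0; C5 8->3; result -3.
  H8: runs — C5 8->3; result 6.
  F1: runs — A6 0->-3; H8 11->6; result -9.
  A7: runs — F1 -11->-9; E10 8->0; result 0.
  C1: runs — A7 8->0; result 0.
  B10: runs — F1 -11->-9; C1 -8->0; result -9.
  F2: runs — A7 8->0; result 0.
  D7: marked dirty but never re-examined — demand shifted away from it.
  D10: runs — B10 -19->-9; F2 -8->0; result 0.
  H6: marked dirty but never re-examined — demand shifted away from it.
  C2: runs — D10 -8->0; result 0.

Key observation: a condition flipped, so demand moved to the other branch — D7, H6 are never re-examined.

New value of C2: 0.
Formula cells that run: A6, A7, B10, C1, C2, C5, D10, F1, F2, H8 — 10 in total.
Values that change: A6, A7, B10, C1, C2, C5, D10, E10, F1, F2, H8.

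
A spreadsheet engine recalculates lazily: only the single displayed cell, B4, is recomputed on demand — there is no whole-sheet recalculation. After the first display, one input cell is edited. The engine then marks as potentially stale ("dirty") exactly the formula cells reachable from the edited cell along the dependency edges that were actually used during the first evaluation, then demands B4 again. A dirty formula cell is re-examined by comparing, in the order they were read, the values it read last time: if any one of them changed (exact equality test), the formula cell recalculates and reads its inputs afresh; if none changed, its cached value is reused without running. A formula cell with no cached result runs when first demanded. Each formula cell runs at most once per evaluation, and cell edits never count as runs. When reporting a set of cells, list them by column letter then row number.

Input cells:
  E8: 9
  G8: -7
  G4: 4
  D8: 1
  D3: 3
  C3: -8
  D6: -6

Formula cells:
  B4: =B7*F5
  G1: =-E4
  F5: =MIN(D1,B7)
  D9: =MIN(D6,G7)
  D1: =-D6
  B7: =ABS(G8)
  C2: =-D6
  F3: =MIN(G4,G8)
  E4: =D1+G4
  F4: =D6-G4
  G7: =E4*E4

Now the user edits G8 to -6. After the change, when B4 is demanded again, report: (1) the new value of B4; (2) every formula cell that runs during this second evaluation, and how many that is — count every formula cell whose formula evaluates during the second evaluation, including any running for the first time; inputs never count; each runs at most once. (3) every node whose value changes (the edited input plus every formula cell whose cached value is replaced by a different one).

New value of B4: 36.
Formula cells that run: B4, B7, F5 — 3 in total.
Values that change: B4, B7, G8.

First evaluation (everything demanded from the output):
  B7 = ABS(-7) = 7
  D1 = -(-6) = 6
  F5 = MIN(6, 7) = 6
  B4 = 7 * 6 = 42

Propagation after the edit:
  B7: runs — G8 -7->-6; result 6.
  F5: runs — B7 7->6; result 6 (same value as before).
  B4: runs — B7 7->6; result 36.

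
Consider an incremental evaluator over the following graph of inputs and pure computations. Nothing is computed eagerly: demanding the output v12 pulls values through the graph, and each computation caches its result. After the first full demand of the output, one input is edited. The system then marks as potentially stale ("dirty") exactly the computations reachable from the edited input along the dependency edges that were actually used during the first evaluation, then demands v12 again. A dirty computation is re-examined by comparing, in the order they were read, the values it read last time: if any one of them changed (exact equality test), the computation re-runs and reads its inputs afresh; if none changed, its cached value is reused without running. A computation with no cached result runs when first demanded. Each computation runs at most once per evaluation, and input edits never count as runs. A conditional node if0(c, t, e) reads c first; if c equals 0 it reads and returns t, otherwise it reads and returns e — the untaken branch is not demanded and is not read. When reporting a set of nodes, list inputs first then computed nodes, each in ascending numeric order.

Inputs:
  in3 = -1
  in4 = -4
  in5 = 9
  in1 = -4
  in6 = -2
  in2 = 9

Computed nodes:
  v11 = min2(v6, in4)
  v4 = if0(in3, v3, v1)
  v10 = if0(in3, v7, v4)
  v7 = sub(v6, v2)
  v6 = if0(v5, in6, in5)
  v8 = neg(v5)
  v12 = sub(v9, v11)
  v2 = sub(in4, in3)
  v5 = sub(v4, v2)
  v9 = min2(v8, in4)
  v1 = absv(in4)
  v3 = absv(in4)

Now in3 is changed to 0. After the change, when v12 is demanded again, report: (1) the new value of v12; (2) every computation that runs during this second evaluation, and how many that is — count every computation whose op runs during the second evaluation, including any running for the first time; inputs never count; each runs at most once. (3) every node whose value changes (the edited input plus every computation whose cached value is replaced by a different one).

Initial pass — values computed on the first demand:
  v1 = absv(-4) = 4
  v2 = sub(-4, -1) = -3
  v4 = if0(in3=-1 -> else branch v1) = 4
  v5 = sub(4, -3) = 7
  v6 = if0(v5=7 -> else branch in5) = 9
  v8 = neg(7) = -7
  v9 = min2(-7, -4) = -7
  v11 = min2(9, -4) = -4
  v12 = sub(-7, -4) = -3

Second demand — change propagation:
  v2: re-runs because in3 -1->0; new result -4.
  v3: newly demanded (no cache) — executes and yields 4.
  v4: re-runs because in3 -1->0; new result 4 (unchanged).
  v5: re-runs because v2 -3->-4; new result 8.
  v6: re-runs because v5 7->8; new result 9 (unchanged).
  v8: re-runs because v5 7->8; new result -8.
  v9: re-runs because v8 -7->-8; new result -8.
  v11: re-examined; everything it read last time is the same (v6 unchanged, in4 unchanged) — cache -4 kept, no run.
  v12: re-runs because v9 -7->-8; new result -4.

The important point: the flipped condition pulls in fresh nodes; v3 runs for the first time.

v12 now evaluates to -4.
Run set: v2, v3, v4, v5, v6, v8, v9, v12 (8 run).
Changed values: in3, v2, v5, v8, v9, v12.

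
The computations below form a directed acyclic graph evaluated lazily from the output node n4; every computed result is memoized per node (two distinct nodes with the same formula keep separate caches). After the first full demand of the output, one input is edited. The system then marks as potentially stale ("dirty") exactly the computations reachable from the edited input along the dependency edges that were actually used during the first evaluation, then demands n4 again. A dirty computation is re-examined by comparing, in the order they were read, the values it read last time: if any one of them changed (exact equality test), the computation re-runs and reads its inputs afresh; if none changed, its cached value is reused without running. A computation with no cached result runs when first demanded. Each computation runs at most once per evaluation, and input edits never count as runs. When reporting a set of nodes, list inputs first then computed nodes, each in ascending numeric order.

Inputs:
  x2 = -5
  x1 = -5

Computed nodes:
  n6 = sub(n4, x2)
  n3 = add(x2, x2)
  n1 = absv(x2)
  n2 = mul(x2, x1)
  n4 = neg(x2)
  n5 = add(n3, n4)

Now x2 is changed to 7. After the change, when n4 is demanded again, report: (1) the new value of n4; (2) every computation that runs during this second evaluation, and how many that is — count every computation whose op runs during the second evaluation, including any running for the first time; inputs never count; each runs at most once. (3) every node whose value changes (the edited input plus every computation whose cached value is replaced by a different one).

Demanding n4 again yields -7.
1 computations run: n4.
The nodes whose values change: x2, n4.

First demand of the output computes:
  n4 = neg(-5) = 5

After the edit, cleaning proceeds:
  n4: a read changed (x2 -5->7) — executes, giving -7.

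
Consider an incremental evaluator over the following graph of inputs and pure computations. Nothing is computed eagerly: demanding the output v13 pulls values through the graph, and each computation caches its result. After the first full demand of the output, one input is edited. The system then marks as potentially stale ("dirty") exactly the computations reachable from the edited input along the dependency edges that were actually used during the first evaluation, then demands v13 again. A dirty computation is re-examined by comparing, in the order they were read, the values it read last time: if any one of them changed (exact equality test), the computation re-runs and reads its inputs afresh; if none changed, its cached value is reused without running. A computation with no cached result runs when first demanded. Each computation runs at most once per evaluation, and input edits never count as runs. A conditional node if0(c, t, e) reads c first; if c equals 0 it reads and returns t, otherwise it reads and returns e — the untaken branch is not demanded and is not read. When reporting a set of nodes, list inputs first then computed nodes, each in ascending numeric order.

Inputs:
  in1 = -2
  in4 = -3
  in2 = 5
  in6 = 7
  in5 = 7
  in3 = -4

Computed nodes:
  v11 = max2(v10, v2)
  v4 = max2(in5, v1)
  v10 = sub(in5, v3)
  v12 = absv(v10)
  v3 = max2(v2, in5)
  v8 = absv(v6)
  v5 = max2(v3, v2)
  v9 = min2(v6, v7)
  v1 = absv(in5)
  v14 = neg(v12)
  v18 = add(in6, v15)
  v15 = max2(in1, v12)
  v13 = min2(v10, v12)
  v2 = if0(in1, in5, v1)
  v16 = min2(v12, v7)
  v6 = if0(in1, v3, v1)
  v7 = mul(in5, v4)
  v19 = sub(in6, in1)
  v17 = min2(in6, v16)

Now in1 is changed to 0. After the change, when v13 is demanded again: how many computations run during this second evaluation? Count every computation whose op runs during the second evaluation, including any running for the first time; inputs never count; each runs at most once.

Initial pass — values computed on the first demand:
  v1 = absv(7) = 7
  v2 = if0(in1=-2 -> else branch v1) = 7
  v3 = max2(7, 7) = 7
  v10 = sub(7, 7) = 0
  v12 = absv(0) = 0
  v13 = min2(0, 0) = 0

Second demand — change propagation:
  v2: re-runs because in1 -2->0; new result 7 (unchanged).
  v3: re-examined; everything it read last time is the same (v2 unchanged, in5 unchanged) — cache 7 kept, no run.
  v10: re-examined; everything it read last time is the same (in5 unchanged, v3 unchanged) — cache 0 kept, no run.
  v12: re-examined; everything it read last time is the same (v10 unchanged) — cache 0 kept, no run.
  v13: re-examined; everything it read last time is the same (v10 unchanged, v12 unchanged) — cache 0 kept, no run.

The important point: v2 recomputes to an identical value, and the output ends up unchanged.

Run set: v2 (1 run).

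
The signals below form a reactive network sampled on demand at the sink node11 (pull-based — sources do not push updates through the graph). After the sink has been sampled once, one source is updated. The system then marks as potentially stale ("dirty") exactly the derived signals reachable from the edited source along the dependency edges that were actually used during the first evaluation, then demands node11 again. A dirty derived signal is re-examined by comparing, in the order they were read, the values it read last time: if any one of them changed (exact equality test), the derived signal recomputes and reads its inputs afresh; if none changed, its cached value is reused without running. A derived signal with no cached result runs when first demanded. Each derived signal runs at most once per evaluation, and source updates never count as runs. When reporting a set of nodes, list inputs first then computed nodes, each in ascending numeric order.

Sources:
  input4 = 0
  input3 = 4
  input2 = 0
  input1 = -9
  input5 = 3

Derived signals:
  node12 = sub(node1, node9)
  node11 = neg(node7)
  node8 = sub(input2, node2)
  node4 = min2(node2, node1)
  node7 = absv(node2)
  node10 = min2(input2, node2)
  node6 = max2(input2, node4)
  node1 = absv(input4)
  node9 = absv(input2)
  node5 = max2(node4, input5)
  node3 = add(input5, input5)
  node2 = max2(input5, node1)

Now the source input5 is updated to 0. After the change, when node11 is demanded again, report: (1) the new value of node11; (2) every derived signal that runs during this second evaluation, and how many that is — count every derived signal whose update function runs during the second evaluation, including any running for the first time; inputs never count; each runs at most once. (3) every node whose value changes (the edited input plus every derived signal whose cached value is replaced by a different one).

node11 now evaluates to 0.
Run set: node2, node7, node11 (3 run).
Changed values: input5, node2, node7, node11.

Initial pass — values computed on the first demand:
  node1 = absv(0) = 0
  node2 = max2(3, 0) = 3
  node7 = absv(3) = 3
  node11 = neg(3) = -3

Second demand — change propagation:
  node2: re-runs because input5 3->0; new result 0.
  node7: re-runs because node2 3->0; new result 0.
  node11: re-runs because node7 3->0; new result 0.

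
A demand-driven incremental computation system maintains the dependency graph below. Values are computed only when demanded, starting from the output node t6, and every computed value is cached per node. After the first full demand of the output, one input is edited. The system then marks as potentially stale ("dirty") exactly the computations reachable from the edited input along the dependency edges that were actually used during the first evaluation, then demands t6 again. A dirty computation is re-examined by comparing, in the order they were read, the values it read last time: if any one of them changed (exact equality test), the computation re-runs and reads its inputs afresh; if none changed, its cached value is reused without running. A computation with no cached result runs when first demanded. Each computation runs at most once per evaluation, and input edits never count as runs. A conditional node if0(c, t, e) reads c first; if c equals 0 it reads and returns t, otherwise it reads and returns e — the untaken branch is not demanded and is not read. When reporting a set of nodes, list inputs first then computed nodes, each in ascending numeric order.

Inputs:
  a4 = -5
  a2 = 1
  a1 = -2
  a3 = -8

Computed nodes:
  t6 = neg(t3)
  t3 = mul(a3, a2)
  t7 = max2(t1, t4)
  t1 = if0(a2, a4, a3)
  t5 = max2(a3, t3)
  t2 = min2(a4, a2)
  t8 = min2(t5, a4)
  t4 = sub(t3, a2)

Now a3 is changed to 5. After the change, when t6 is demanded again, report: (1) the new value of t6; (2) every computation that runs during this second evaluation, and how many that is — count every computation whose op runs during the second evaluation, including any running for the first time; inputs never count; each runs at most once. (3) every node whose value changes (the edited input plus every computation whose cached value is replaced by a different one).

New value of t6: -5.
Computations that run: t3, t6 — 2 in total.
Values that change: a3, t3, t6.

First evaluation (everything demanded from the output):
  t3 = mul(-8, 1) = -8
  t6 = neg(-8) = 8

Propagation after the edit:
  t3: runs — a3 -8->5; result 5.
  t6: runs — t3 -8->5; result -5.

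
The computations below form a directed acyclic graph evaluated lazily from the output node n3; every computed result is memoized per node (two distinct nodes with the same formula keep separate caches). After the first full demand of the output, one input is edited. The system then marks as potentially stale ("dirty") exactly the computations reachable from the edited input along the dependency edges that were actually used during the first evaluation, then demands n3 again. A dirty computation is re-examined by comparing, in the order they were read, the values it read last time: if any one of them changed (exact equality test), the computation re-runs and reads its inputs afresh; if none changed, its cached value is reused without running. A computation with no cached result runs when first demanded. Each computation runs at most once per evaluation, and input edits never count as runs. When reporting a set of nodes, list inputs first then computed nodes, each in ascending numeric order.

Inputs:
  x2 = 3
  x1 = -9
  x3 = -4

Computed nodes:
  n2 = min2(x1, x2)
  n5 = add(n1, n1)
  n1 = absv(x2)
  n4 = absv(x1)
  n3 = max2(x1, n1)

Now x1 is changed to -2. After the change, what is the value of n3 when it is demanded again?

Demanding n3 again yields 3.

First demand of the output computes:
  n1 = absv(3) = 3
  n3 = max2(-9, 3) = 3

After the edit, cleaning proceeds:
  n3: a read changed (x1 -9->-2) — executes, giving 3 — identical to its old value.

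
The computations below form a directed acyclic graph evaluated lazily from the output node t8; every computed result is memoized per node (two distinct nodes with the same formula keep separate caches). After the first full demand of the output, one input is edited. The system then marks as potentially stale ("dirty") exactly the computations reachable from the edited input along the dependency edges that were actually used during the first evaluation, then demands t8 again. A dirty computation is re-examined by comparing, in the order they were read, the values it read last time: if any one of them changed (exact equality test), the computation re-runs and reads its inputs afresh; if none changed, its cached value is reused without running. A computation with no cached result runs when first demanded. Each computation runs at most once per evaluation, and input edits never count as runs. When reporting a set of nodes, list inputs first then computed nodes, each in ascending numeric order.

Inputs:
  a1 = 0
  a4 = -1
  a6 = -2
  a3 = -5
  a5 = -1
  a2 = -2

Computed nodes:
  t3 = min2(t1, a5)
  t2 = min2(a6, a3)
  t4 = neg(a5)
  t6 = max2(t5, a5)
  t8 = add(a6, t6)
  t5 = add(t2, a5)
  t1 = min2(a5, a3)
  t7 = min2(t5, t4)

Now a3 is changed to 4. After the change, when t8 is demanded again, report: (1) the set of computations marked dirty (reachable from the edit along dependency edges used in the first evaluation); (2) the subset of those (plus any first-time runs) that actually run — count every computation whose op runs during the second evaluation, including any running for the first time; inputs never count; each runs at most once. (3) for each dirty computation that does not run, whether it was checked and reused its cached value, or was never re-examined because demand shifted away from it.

First demand of the output computes:
  t2 = min2(-2, -5) = -5
  t5 = add(-5, -1) = -6
  t6 = max2(-6, -1) = -1
  t8 = add(-2, -1) = -3

After the edit, cleaning proceeds:
  t2: a read changed (a3 -5->4) — executes, giving -2.
  t5: a read changed (t2 -5->-2) — executes, giving -3.
  t6: a read changed (t5 -6->-3) — executes, giving -1 — identical to its old value.
  t8: dirty, but its reads are unchanged (a6 unchanged, t6 unchanged); cached -3 stands.

Note the absorption at t6: it re-runs yet its value is the same, leaving the output's value untouched.

The edit dirties: t2, t5, t6, t8.
3 computations run: t2, t5, t6.
Cache hits after checking: t8.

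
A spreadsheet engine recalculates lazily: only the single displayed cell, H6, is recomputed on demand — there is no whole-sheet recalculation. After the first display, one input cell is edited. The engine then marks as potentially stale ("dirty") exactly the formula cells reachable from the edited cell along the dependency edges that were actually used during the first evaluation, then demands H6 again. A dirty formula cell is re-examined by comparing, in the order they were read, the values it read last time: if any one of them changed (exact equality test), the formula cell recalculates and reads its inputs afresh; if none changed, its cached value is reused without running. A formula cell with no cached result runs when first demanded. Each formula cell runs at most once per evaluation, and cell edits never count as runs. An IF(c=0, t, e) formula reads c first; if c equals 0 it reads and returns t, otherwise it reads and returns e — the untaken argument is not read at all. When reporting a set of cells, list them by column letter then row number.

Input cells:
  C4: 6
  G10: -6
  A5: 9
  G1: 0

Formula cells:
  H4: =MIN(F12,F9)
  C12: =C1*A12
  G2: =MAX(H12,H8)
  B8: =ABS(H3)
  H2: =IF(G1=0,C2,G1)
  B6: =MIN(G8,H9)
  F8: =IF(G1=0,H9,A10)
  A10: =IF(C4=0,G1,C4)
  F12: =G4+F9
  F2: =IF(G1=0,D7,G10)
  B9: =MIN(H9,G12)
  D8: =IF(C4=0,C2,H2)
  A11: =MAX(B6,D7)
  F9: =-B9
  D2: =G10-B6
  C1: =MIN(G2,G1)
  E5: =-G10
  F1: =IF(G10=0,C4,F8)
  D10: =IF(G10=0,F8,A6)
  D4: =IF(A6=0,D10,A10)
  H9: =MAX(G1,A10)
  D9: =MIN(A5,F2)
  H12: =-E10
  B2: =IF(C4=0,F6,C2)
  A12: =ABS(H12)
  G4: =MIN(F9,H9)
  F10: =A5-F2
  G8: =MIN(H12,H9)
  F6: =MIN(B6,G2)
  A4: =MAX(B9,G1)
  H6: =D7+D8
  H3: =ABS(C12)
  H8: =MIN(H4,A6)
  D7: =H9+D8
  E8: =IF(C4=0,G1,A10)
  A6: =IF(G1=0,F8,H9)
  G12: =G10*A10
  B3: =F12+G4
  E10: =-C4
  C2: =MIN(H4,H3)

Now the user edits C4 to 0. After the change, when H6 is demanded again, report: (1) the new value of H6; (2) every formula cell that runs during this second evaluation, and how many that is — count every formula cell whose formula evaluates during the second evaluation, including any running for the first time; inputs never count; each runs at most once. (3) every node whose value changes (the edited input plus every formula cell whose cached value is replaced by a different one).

New value of H6: 0.
Formula cells that run: A6, A10, A12, B9, C1, C2, C12, D7, D8, E10, F8, F9, F12, G2, G4, G12, H4, H6, H8, H9, H12 — 21 in total.
Values that change: A6, A10, A12, B9, C4, D7, E10, F8, F9, F12, G2, G4, G12, H4, H6, H8, H9, H12.
Key observation: a condition flipped, so demand moved to the other branch — H2 is never re-examined.

First evaluation (everything demanded from the output):
  A10 = IF(C4=0: C4=6 -> else branch C4) = 6
  E10 = -(6) = -6
  G12 = -6 * 6 = -36
  H9 = MAX(0, 6) = 6
  B9 = MIN(6, -36) = -36
  F8 = IF(G1=0: G1=0 -> then branch H9) = 6
  A6 = IF(G1=0: G1=0 -> then branch F8) = 6
  F9 = -(-36) = 36
  G4 = MIN(36, 6) = 6
  F12 = 6 + 36 = 42
  H4 = MIN(42, 36) = 36
  H8 = MIN(36, 6) = 6
  H12 = -(-6) = 6
  A12 = ABS(6) = 6
  G2 = MAX(6, 6) = 6
  C1 = MIN(6, 0) = 0
  C12 = 0 * 6 = 0
  H3 = ABS(0) = 0
  C2 = MIN(36, 0) = 0
  H2 = IF(G1=0: G1=0 -> then branch C2) = 0
  D8 = IF(C4=0: C4=6 -> else branch H2) = 0
  D7 = 6 + 0 = 6
  H6 = 6 + 0 = 6

Propagation after the edit:
  A10: runs — C4 6->0; C4 6->0; result 0.
  E10: runs — C4 6->0; result 0.
  G12: runs — A10 6->0; result 0.
  H9: runs — A10 6->0; result 0.
  B9: runs — H9 6->0; G12 -36->0; result 0.
  F8: runs — H9 6->0; result 0.
  A6: runs — F8 6->0; result 0.
  F9: runs — B9 -36->0; result 0.
  G4: runs — F9 36->0; H9 6->0; result 0.
  F12: runs — G4 6->0; F9 36->0; result 0.
  H4: runs — F12 42->0; F9 36->0; result 0.
  H8: runs — H4 36->0; A6 6->0; result 0.
  H12: runs — E10 -6->0; result 0.
  A12: runs — H12 6->0; result 0.
  G2: runs — H12 6->0; H8 6->0; result 0.
  C1: runs — G2 6->0; result 0 (same value as before).
  C12: runs — A12 6->0; result 0 (same value as before).
  H3: checked — values it read are unchanged (C12 unchanged); reused cached 0 without running.
  C2: runs — H4 36->0; result 0 (same value as before).
  H2: marked dirty but never re-examined — demand shifted away from it.
  D8: runs — C4 6->0; result 0 (same value as before).
  D7: runs — H9 6->0; result 0.
  H6: runs — D7 6->0; result 0.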